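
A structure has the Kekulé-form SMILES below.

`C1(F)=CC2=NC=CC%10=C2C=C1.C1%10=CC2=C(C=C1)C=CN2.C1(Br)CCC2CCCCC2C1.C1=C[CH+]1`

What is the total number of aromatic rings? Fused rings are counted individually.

The SMILES encodes two fused six-membered rings, each with three alternating double bonds; one ring is all carbon and the other has one ring nitrogen; a six-membered carbon ring with three alternating C=C double bonds, fused to a five-membered ring containing one N–H nitrogen and two C=C double bonds; two fused six-membered saturated carbon rings; a three-membered all-carbon ring bearing a positive charge on one carbon, with one C=C double bond.
The fused 6/6-membered bicyclic (with one nitrogen) is a single π system with 10 sp² atoms and 10 π electrons from ring double bonds. 10 = 4(2)+2, so the system is aromatic and both rings count as aromatic (quinoline).
The fused 6/5-membered bicyclic (with one N–H) is a single π system with 9 sp² atoms and 10 π electrons from ring double bonds plus a heteroatom lone pair. 10 = 4(2)+2, so the system is aromatic and both rings count as aromatic (indole).
The 6-membered ring has only sp³ atoms, so it is not fully conjugated — not aromatic (cyclohexane ring).
The second 6-membered ring has only sp³ atoms, so it is not fully conjugated — not aromatic (cyclohexane ring).
The 3-membered ring is fully conjugated (every ring atom contributes a p orbital); 1 ring double bond (2 π electrons) plus the carbocation's empty p orbital (0, but keeps the ring conjugated) give 2 π electrons. Since 2 = 4n+2 (n=0), it is aromatic (cyclopropenyl cation).
5 of the 7 rings are aromatic. Total: 5.

5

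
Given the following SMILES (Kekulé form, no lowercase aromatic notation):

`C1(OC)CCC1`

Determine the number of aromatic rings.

The SMILES encodes a four-membered saturated carbon ring.
The 4-membered ring has only sp³ atoms, so it is not fully conjugated — not aromatic (cyclobutane).

0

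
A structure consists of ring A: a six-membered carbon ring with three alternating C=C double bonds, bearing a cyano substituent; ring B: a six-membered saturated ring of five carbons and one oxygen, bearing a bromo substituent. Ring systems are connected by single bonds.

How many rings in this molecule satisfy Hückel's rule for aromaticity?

Ring A is planar and fully conjugated; 3 ring double bonds give 6 π electrons. That satisfies 4n+2 with n=1, so ring A is aromatic (benzene).
Ring B has only sp³ atoms, so it is not fully conjugated — not aromatic (tetrahydropyran).
Aromatic: A. Total: 1.

1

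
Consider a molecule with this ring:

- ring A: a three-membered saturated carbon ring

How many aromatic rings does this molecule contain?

Ring A has only sp³ atoms, so it is not fully conjugated — not aromatic (cyclopropane).

0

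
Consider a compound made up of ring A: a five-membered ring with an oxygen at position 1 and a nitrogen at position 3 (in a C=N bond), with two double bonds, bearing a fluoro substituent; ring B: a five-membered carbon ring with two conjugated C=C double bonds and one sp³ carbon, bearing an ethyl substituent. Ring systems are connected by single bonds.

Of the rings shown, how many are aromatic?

Ring A is fully conjugated (every ring atom contributes a p orbital); 2 ring double bonds (4 π electrons) plus a heteroatom lone pair (2) give 6 π electrons. 6 = 4(1)+2, so ring A is aromatic (oxazole).
Ring B has one sp³ carbon, so it is not fully conjugated — not aromatic (cyclopentadiene).
Aromatic: A. Total: 1.

1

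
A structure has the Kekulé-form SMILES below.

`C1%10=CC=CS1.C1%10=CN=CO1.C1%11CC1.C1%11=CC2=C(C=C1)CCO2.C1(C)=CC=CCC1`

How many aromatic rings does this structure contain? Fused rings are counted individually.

3

The SMILES encodes a five-membered ring of four carbons and one sulfur, with two C=C double bonds; a five-membered ring with an oxygen at position 1 and a nitrogen at position 3 (in a C=N bond), with two double bonds; a three-membered saturated carbon ring; a six-membered carbon ring with three alternating C=C double bonds, fused to a five-membered ring containing one oxygen and two sp³ carbons; a six-membered carbon ring with two conjugated C=C double bonds and two sp³ carbons.
The 5-membered ring with one sulfur is fully conjugated (every ring atom contributes a p orbital); 2 ring double bonds (4 π electrons) plus a heteroatom lone pair (2) give 6 π electrons. That satisfies 4n+2 with n=1, so it is aromatic (thiophene).
The 5-membered ring with one oxygen and one =N– has a continuous p-orbital overlap around the ring; 2 ring double bonds (4 π electrons) plus a heteroatom lone pair (2) give 6 π electrons. 6 = 4(1)+2, so it is aromatic (oxazole).
The 3-membered ring has only sp³ atoms, so it is not fully conjugated — not aromatic (cyclopropane).
The 6-membered ring has a continuous p-orbital overlap around the ring; 3 ring double bonds give 6 π electrons. That satisfies 4n+2 with n=1, so it is aromatic (benzene ring).
The 5-membered ring with one oxygen has two sp³ carbons, so it is not fully conjugated — not aromatic (oxolane ring).
The second 6-membered ring has two sp³ carbons, so it is not fully conjugated — not aromatic (1,3-cyclohexadiene).
3 of the 6 rings are aromatic. Total: 3.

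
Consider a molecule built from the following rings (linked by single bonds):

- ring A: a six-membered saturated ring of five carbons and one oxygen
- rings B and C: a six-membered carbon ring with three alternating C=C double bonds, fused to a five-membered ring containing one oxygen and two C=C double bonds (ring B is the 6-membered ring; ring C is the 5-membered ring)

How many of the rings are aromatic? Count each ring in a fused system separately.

2

Ring A has only sp³ atoms, so it is not fully conjugated — not aromatic (tetrahydropyran).
Rings B and C form a fused bicyclic system (with one oxygen) with 9 sp² atoms and 10 π electrons from ring double bonds plus a heteroatom lone pair. 10 = 4(2)+2, so the system is aromatic and both rings count as aromatic (benzofuran).
Aromatic: B, C. Total: 2.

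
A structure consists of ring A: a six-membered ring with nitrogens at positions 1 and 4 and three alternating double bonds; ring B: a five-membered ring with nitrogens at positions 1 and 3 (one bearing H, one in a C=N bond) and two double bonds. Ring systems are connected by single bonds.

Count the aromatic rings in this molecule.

2

Ring A has a continuous p-orbital overlap around the ring; 3 ring double bonds give 6 π electrons. That satisfies 4n+2 with n=1, so ring A is aromatic (pyrazine).
Ring B is fully conjugated (every ring atom contributes a p orbital); 2 ring double bonds (4 π electrons) plus a heteroatom lone pair (2) give 6 π electrons. That satisfies 4n+2 with n=1, so ring B is aromatic (imidazole).
Aromatic: A, B. Total: 2.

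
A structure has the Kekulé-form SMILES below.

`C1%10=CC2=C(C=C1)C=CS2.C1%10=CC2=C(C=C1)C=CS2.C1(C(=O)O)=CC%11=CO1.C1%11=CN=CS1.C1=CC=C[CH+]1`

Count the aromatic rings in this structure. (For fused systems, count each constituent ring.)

6

The SMILES encodes a six-membered carbon ring with three alternating C=C double bonds, fused to a five-membered ring containing one sulfur and two C=C double bonds; a six-membered carbon ring with three alternating C=C double bonds, fused to a five-membered ring containing one sulfur and two C=C double bonds; a five-membered ring of four carbons and one oxygen, with two C=C double bonds; a five-membered ring with a sulfur at position 1 and a nitrogen at position 3 (in a C=N bond), with two double bonds; a five-membered all-carbon ring bearing a positive charge on one carbon, with two C=C double bonds.
The fused 6/5-membered bicyclic (with one sulfur) is a single π system with 9 sp² atoms and 10 π electrons from ring double bonds plus a heteroatom lone pair. 10 = 4(2)+2, so the system is aromatic and both rings count as aromatic (benzothiophene).
The fused 6/5-membered bicyclic (with one sulfur) is a single π system with 9 sp² atoms and 10 π electrons from ring double bonds plus a heteroatom lone pair. 10 = 4(2)+2, so the system is aromatic and both rings count as aromatic (benzothiophene).
The 5-membered ring with one oxygen has a continuous p-orbital overlap around the ring; 2 ring double bonds (4 π electrons) plus a heteroatom lone pair (2) give 6 π electrons. That satisfies 4n+2 with n=1, so it is aromatic (furan).
The 5-membered ring with one sulfur and one =N– has a continuous p-orbital overlap around the ring; 2 ring double bonds (4 π electrons) plus a heteroatom lone pair (2) give 6 π electrons. 6 = 4(1)+2, so it is aromatic (thiazole).
The 5-membered ring has only sp² ring atoms; a planar conformation would have a fully conjugated π system of 4 electrons. But 4 = 4(1), which is 4n not 4n+2, so it is not aromatic (cyclopentadienyl cation).
6 of the 7 rings are aromatic. Total: 6.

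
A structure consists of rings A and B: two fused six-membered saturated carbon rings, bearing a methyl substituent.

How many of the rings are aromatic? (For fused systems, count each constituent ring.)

Ring A has only sp³ atoms, so it is not fully conjugated — not aromatic (cyclohexane ring).
Ring B has only sp³ atoms, so it is not fully conjugated — not aromatic (cyclohexane ring).
No ring is aromatic. Total: 0.

0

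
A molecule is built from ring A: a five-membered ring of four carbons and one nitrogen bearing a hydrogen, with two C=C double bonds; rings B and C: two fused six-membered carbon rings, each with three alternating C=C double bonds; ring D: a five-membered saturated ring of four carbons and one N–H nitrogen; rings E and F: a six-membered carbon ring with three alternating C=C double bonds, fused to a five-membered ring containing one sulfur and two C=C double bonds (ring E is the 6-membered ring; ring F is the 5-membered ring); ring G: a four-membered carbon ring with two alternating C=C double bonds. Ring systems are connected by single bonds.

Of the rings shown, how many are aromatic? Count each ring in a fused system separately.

Ring A has a continuous p-orbital overlap around the ring; 2 ring double bonds (4 π electrons) plus a heteroatom lone pair (2) give 6 π electrons. 6 = 4(1)+2, so ring A is aromatic (pyrrole).
Rings B and C form a fused bicyclic system with 10 sp² atoms and 10 π electrons from ring double bonds. 10 = 4(2)+2, so the system is aromatic and both rings count as aromatic (naphthalene).
Ring D has only sp³ atoms, so it is not fully conjugated — not aromatic (pyrrolidine).
Rings E and F form a fused bicyclic system (with one sulfur) with 9 sp² atoms and 10 π electrons from ring double bonds plus a heteroatom lone pair. 10 = 4(2)+2, so the system is aromatic and both rings count as aromatic (benzothiophene).
Ring G has only sp² ring atoms; a planar conformation would have a fully conjugated π system of 4 electrons. But 4 = 4(1), which is 4n not 4n+2, so ring G is not aromatic (cyclobutadiene) — cyclobutadiene is antiaromatic and distorts to a rectangle.
Aromatic: A, B, C, E, F. Total: 5.

5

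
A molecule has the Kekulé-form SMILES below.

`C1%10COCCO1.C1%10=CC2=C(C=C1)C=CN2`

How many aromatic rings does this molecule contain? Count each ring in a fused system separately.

2

The SMILES encodes a six-membered saturated ring with oxygens at positions 1 and 4; a six-membered carbon ring with three alternating C=C double bonds, fused to a five-membered ring containing one N–H nitrogen and two C=C double bonds.
The 6-membered ring with two oxygens (1,4) has only sp³ atoms, so it is not fully conjugated — not aromatic (1,4-dioxane).
The fused 6/5-membered bicyclic (with one N–H) is a single π system with 9 sp² atoms and 10 π electrons from ring double bonds plus a heteroatom lone pair. 10 = 4(2)+2, so the system is aromatic and both rings count as aromatic (indole).
2 of the 3 rings are aromatic. Total: 2.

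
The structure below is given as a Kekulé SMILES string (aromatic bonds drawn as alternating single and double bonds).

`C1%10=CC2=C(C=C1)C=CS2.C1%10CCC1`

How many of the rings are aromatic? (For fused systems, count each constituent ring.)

The SMILES encodes a six-membered carbon ring with three alternating C=C double bonds, fused to a five-membered ring containing one sulfur and two C=C double bonds; a four-membered saturated carbon ring.
The fused 6/5-membered bicyclic (with one sulfur) is a single π system with 9 sp² atoms and 10 π electrons from ring double bonds plus a heteroatom lone pair. 10 = 4(2)+2, so the system is aromatic and both rings count as aromatic (benzothiophene).
The 4-membered ring has only sp³ atoms, so it is not fully conjugated — not aromatic (cyclobutane).
2 of the 3 rings are aromatic. Total: 2.

2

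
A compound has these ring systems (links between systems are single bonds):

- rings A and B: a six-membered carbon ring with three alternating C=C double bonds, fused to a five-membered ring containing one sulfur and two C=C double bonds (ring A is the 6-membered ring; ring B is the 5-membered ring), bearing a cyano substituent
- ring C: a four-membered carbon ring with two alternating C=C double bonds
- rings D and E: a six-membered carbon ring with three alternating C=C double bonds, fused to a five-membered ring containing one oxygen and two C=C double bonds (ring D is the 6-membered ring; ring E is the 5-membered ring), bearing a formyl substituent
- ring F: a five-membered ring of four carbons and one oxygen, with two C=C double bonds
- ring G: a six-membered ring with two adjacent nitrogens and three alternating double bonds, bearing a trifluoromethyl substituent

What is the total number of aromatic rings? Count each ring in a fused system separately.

6

Rings A and B form a fused bicyclic system (with one sulfur) with 9 sp² atoms and 10 π electrons from ring double bonds plus a heteroatom lone pair. 10 = 4(2)+2, so the system is aromatic and both rings count as aromatic (benzothiophene).
Ring C has only sp² ring atoms; a planar conformation would have a fully conjugated π system of 4 electrons. But 4 = 4(1), which is 4n not 4n+2, so ring C is not aromatic (cyclobutadiene) — cyclobutadiene is antiaromatic and distorts to a rectangle.
Rings D and E form a fused bicyclic system (with one oxygen) with 9 sp² atoms and 10 π electrons from ring double bonds plus a heteroatom lone pair. 10 = 4(2)+2, so the system is aromatic and both rings count as aromatic (benzofuran).
Ring F is planar and fully conjugated; 2 ring double bonds (4 π electrons) plus a heteroatom lone pair (2) give 6 π electrons. Since 6 = 4n+2 (n=1), ring F is aromatic (furan).
Ring G is fully conjugated (every ring atom contributes a p orbital); 3 ring double bonds give 6 π electrons. 6 = 4(1)+2, so ring G is aromatic (pyridazine).
Aromatic: A, B, D, E, F, G. Total: 6.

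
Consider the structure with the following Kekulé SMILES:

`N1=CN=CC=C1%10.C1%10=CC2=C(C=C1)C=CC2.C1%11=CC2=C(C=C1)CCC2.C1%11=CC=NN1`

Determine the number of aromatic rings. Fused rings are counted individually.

The SMILES encodes a six-membered ring with nitrogens at positions 1 and 3 and three alternating double bonds; a six-membered carbon ring with three alternating C=C double bonds, fused to a five-membered carbon ring containing one C=C double bond and one sp³ carbon; a six-membered carbon ring with three alternating C=C double bonds, fused to a saturated five-membered carbon ring; a five-membered ring with two adjacent nitrogens (one bearing H, one in a double bond) and two double bonds.
The 6-membered ring with two nitrogens (1,3) is fully conjugated (every ring atom contributes a p orbital); 3 ring double bonds give 6 π electrons. Since 6 = 4n+2 (n=1), it is aromatic (pyrimidine).
The 6-membered ring is planar and fully conjugated; 3 ring double bonds give 6 π electrons. 6 = 4(1)+2, so it is aromatic (benzene ring).
The 5-membered ring has one sp³ carbon, so it is not fully conjugated — not aromatic (cyclopentene ring).
The second 6-membered ring has a continuous p-orbital overlap around the ring; 3 ring double bonds give 6 π electrons. 6 = 4(1)+2, so it is aromatic (benzene ring).
The second 5-membered ring has three sp³ carbons, so it is not fully conjugated — not aromatic (cyclopentane ring).
The 5-membered ring with two adjacent nitrogens (one N–H, one =N–) has a continuous p-orbital overlap around the ring; 2 ring double bonds (4 π electrons) plus a heteroatom lone pair (2) give 6 π electrons. That satisfies 4n+2 with n=1, so it is aromatic (pyrazole).
4 of the 6 rings are aromatic. Total: 4.

4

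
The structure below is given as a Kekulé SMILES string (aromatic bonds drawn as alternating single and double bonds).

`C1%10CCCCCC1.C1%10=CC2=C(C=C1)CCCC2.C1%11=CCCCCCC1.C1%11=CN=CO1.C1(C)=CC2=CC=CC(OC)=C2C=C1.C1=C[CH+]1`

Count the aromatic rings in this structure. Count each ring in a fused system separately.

5

The SMILES encodes a seven-membered saturated carbon ring; a six-membered carbon ring with three alternating C=C double bonds, fused to a saturated six-membered carbon ring; an eight-membered carbon ring with one C=C double bond; a five-membered ring with an oxygen at position 1 and a nitrogen at position 3 (in a C=N bond), with two double bonds; two fused six-membered carbon rings, each with three alternating C=C double bonds; a three-membered all-carbon ring bearing a positive charge on one carbon, with one C=C double bond.
The 7-membered ring has only sp³ atoms, so it is not fully conjugated — not aromatic (cycloheptane).
The 6-membered ring is fully conjugated (every ring atom contributes a p orbital); 3 ring double bonds give 6 π electrons. That satisfies 4n+2 with n=1, so it is aromatic (benzene ring).
The second 6-membered ring has four sp³ carbons, so it is not fully conjugated — not aromatic (cyclohexane ring).
The 8-membered ring has six sp³ carbons, so it is not fully conjugated — not aromatic (cyclooctene).
The 5-membered ring with one oxygen and one =N– is planar and fully conjugated; 2 ring double bonds (4 π electrons) plus a heteroatom lone pair (2) give 6 π electrons. That satisfies 4n+2 with n=1, so it is aromatic (oxazole).
The fused 6/6-membered bicyclic is a single π system with 10 sp² atoms and 10 π electrons from ring double bonds. 10 = 4(2)+2, so the system is aromatic and both rings count as aromatic (naphthalene).
The 3-membered ring is fully conjugated (every ring atom contributes a p orbital); 1 ring double bond (2 π electrons) plus the carbocation's empty p orbital (0, but keeps the ring conjugated) give 2 π electrons. 2 = 4(0)+2, so it is aromatic (cyclopropenyl cation).
5 of the 8 rings are aromatic. Total: 5.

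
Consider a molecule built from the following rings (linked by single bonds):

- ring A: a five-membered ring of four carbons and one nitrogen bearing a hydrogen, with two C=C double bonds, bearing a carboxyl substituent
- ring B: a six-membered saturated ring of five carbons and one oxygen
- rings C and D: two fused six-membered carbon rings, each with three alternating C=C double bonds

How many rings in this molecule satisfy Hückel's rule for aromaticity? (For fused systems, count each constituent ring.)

3

Ring A is planar and fully conjugated; 2 ring double bonds (4 π electrons) plus a heteroatom lone pair (2) give 6 π electrons. 6 = 4(1)+2, so ring A is aromatic (pyrrole).
Ring B has only sp³ atoms, so it is not fully conjugated — not aromatic (tetrahydropyran).
Rings C and D form a fused bicyclic system with 10 sp² atoms and 10 π electrons from ring double bonds. 10 = 4(2)+2, so the system is aromatic and both rings count as aromatic (naphthalene).
Aromatic: A, C, D. Total: 3.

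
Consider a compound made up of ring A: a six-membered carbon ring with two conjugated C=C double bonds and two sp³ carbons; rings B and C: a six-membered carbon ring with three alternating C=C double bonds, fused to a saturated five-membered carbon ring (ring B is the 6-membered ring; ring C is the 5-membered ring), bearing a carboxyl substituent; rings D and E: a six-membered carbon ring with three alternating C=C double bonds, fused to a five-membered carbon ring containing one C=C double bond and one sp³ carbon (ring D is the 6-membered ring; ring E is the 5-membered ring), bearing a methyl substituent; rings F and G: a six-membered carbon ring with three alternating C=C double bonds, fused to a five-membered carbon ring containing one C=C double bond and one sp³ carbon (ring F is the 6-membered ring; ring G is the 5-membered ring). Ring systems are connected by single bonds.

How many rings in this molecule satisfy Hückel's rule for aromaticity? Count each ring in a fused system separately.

3

Ring A has two sp³ carbons, so it is not fully conjugated — not aromatic (1,3-cyclohexadiene).
Ring B has a continuous p-orbital overlap around the ring; 3 ring double bonds give 6 π electrons. Since 6 = 4n+2 (n=1), ring B is aromatic (benzene ring).
Ring C has three sp³ carbons, so it is not fully conjugated — not aromatic (cyclopentane ring).
Ring D has a continuous p-orbital overlap around the ring; 3 ring double bonds give 6 π electrons. Since 6 = 4n+2 (n=1), ring D is aromatic (benzene ring).
Ring E has one sp³ carbon, so it is not fully conjugated — not aromatic (cyclopentene ring).
Ring F is fully conjugated (every ring atom contributes a p orbital); 3 ring double bonds give 6 π electrons. Since 6 = 4n+2 (n=1), ring F is aromatic (benzene ring).
Ring G has one sp³ carbon, so it is not fully conjugated — not aromatic (cyclopentene ring).
Aromatic: B, D, F. Total: 3.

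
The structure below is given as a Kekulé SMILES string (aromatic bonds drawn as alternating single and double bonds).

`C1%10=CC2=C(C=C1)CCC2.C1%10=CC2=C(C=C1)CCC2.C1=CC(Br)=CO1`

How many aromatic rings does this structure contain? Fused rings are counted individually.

The SMILES encodes a six-membered carbon ring with three alternating C=C double bonds, fused to a saturated five-membered carbon ring; a six-membered carbon ring with three alternating C=C double bonds, fused to a saturated five-membered carbon ring; a five-membered ring of four carbons and one oxygen, with two C=C double bonds.
The 6-membered ring is fully conjugated (every ring atom contributes a p orbital); 3 ring double bonds give 6 π electrons. That satisfies 4n+2 with n=1, so it is aromatic (benzene ring).
The 5-membered ring has three sp³ carbons, so it is not fully conjugated — not aromatic (cyclopentane ring).
The second 6-membered ring has a continuous p-orbital overlap around the ring; 3 ring double bonds give 6 π electrons. 6 = 4(1)+2, so it is aromatic (benzene ring).
The second 5-membered ring has three sp³ carbons, so it is not fully conjugated — not aromatic (cyclopentane ring).
The 5-membered ring with one oxygen is planar and fully conjugated; 2 ring double bonds (4 π electrons) plus a heteroatom lone pair (2) give 6 π electrons. 6 = 4(1)+2, so it is aromatic (furan).
3 of the 5 rings are aromatic. Total: 3.

3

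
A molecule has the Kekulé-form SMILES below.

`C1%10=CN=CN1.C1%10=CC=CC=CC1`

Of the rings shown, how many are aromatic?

The SMILES encodes a five-membered ring with nitrogens at positions 1 and 3 (one bearing H, one in a C=N bond) and two double bonds; a seven-membered carbon ring with three C=C double bonds and one sp³ carbon.
The 5-membered ring with two nitrogens (one N–H, one =N–) has a continuous p-orbital overlap around the ring; 2 ring double bonds (4 π electrons) plus a heteroatom lone pair (2) give 6 π electrons. 6 = 4(1)+2, so it is aromatic (imidazole).
The 7-membered ring has one sp³ carbon, so it is not fully conjugated — not aromatic (cycloheptatriene).
1 of the 2 rings is aromatic. Total: 1.

1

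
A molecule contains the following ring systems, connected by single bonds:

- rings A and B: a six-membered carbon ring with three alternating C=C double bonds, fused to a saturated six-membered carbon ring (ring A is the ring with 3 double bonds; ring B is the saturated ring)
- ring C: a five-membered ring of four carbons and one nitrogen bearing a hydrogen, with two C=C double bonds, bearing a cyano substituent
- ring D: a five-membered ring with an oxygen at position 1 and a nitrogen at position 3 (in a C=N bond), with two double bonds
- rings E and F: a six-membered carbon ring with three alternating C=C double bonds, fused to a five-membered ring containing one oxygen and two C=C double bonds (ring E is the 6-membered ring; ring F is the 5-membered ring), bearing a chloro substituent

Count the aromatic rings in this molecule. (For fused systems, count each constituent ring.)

5

Ring A is fully conjugated (every ring atom contributes a p orbital); 3 ring double bonds give 6 π electrons. That satisfies 4n+2 with n=1, so ring A is aromatic (benzene ring).
Ring B has four sp³ carbons, so it is not fully conjugated — not aromatic (cyclohexane ring).
Ring C has a continuous p-orbital overlap around the ring; 2 ring double bonds (4 π electrons) plus a heteroatom lone pair (2) give 6 π electrons. That satisfies 4n+2 with n=1, so ring C is aromatic (pyrrole).
Ring D is fully conjugated (every ring atom contributes a p orbital); 2 ring double bonds (4 π electrons) plus a heteroatom lone pair (2) give 6 π electrons. That satisfies 4n+2 with n=1, so ring D is aromatic (oxazole).
Rings E and F form a fused bicyclic system (with one oxygen) with 9 sp² atoms and 10 π electrons from ring double bonds plus a heteroatom lone pair. 10 = 4(2)+2, so the system is aromatic and both rings count as aromatic (benzofuran).
Aromatic: A, C, D, E, F. Total: 5.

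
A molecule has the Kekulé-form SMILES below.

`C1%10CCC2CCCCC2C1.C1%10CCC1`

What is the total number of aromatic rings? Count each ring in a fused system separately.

The SMILES encodes two fused six-membered saturated carbon rings; a four-membered saturated carbon ring.
The 6-membered ring has only sp³ atoms, so it is not fully conjugated — not aromatic (cyclohexane ring).
The second 6-membered ring has only sp³ atoms, so it is not fully conjugated — not aromatic (cyclohexane ring).
The 4-membered ring has only sp³ atoms, so it is not fully conjugated — not aromatic (cyclobutane).
None of the rings are aromatic. Total: 0.

0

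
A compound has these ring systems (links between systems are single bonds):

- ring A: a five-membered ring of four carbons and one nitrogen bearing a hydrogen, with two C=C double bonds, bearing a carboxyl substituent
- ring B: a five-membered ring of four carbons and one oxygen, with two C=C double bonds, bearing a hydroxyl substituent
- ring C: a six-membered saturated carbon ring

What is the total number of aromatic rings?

2

Ring A is fully conjugated (every ring atom contributes a p orbital); 2 ring double bonds (4 π electrons) plus a heteroatom lone pair (2) give 6 π electrons. That satisfies 4n+2 with n=1, so ring A is aromatic (pyrrole).
Ring B has a continuous p-orbital overlap around the ring; 2 ring double bonds (4 π electrons) plus a heteroatom lone pair (2) give 6 π electrons. That satisfies 4n+2 with n=1, so ring B is aromatic (furan).
Ring C has only sp³ atoms, so it is not fully conjugated — not aromatic (cyclohexane).
Aromatic: A, B. Total: 2.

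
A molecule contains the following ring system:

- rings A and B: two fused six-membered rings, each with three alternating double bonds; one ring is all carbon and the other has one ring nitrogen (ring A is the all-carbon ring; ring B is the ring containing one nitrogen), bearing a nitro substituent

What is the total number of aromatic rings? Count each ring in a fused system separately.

Rings A and B form a fused bicyclic system (with one nitrogen) with 10 sp² atoms and 10 π electrons from ring double bonds. 10 = 4(2)+2, so the system is aromatic and both rings count as aromatic (quinoline).
Aromatic: A, B. Total: 2.

2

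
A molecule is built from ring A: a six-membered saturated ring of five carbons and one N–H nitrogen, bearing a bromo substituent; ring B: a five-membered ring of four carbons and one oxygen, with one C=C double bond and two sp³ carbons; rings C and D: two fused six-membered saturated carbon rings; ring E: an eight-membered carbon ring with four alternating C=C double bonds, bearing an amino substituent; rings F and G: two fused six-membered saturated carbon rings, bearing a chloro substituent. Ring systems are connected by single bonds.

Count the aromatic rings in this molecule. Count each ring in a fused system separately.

Ring A has only sp³ atoms, so it is not fully conjugated — not aromatic (piperidine).
Ring B has two sp³ carbons, so it is not fully conjugated — not aromatic (2,3-dihydrofuran).
Ring C has only sp³ atoms, so it is not fully conjugated — not aromatic (cyclohexane ring).
Ring D has only sp³ atoms, so it is not fully conjugated — not aromatic (cyclohexane ring).
Ring E has only sp² ring atoms; a planar conformation would have a fully conjugated π system of 8 electrons. But 8 = 4(2), which is 4n not 4n+2, so ring E is not aromatic (cyclooctatetraene) — cyclooctatetraene distorts into a non-planar tub to avoid antiaromaticity.
Ring F has only sp³ atoms, so it is not fully conjugated — not aromatic (cyclohexane ring).
Ring G has only sp³ atoms, so it is not fully conjugated — not aromatic (cyclohexane ring).
No ring is aromatic. Total: 0.

0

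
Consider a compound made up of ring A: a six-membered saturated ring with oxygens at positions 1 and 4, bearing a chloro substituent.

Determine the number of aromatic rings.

0

Ring A has only sp³ atoms, so it is not fully conjugated — not aromatic (1,4-dioxane).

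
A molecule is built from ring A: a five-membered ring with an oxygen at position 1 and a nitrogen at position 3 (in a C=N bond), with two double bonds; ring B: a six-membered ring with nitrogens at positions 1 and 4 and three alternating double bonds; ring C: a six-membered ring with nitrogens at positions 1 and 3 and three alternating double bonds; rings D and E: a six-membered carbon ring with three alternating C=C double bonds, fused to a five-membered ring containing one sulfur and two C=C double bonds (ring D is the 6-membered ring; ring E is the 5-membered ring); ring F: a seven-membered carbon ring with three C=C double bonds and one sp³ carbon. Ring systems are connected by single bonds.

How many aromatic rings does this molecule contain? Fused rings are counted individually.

Ring A is planar and fully conjugated; 2 ring double bonds (4 π electrons) plus a heteroatom lone pair (2) give 6 π electrons. Since 6 = 4n+2 (n=1), ring A is aromatic (oxazole).
Ring B is planar and fully conjugated; 3 ring double bonds give 6 π electrons. Since 6 = 4n+2 (n=1), ring B is aromatic (pyrazine).
Ring C has a continuous p-orbital overlap around the ring; 3 ring double bonds give 6 π electrons. Since 6 = 4n+2 (n=1), ring C is aromatic (pyrimidine).
Rings D and E form a fused bicyclic system (with one sulfur) with 9 sp² atoms and 10 π electrons from ring double bonds plus a heteroatom lone pair. 10 = 4(2)+2, so the system is aromatic and both rings count as aromatic (benzothiophene).
Ring F has one sp³ carbon, so it is not fully conjugated — not aromatic (cycloheptatriene).
Aromatic: A, B, C, D, E. Total: 5.

5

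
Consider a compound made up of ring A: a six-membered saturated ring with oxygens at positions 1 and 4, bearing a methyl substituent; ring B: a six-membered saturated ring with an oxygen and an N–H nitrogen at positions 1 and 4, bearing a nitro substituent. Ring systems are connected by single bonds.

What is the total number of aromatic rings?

Ring A has only sp³ atoms, so it is not fully conjugated — not aromatic (1,4-dioxane).
Ring B has only sp³ atoms, so it is not fully conjugated — not aromatic (morpholine).
No ring is aromatic. Total: 0.

0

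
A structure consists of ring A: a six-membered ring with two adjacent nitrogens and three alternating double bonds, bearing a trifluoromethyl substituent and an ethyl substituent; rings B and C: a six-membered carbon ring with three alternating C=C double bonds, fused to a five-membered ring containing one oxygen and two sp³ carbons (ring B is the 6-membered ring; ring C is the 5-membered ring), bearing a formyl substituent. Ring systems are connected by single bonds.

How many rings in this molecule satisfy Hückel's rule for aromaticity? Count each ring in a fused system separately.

2

Ring A has a continuous p-orbital overlap around the ring; 3 ring double bonds give 6 π electrons. 6 = 4(1)+2, so ring A is aromatic (pyridazine).
Ring B has a continuous p-orbital overlap around the ring; 3 ring double bonds give 6 π electrons. 6 = 4(1)+2, so ring B is aromatic (benzene ring).
Ring C has two sp³ carbons, so it is not fully conjugated — not aromatic (oxolane ring).
Aromatic: A, B. Total: 2.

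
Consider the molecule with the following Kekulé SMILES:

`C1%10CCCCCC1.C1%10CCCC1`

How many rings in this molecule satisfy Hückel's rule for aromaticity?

0

The SMILES encodes a seven-membered saturated carbon ring; a five-membered saturated carbon ring.
The 7-membered ring has only sp³ atoms, so it is not fully conjugated — not aromatic (cycloheptane).
The 5-membered ring has only sp³ atoms, so it is not fully conjugated — not aromatic (cyclopentane).
None of the rings are aromatic. Total: 0.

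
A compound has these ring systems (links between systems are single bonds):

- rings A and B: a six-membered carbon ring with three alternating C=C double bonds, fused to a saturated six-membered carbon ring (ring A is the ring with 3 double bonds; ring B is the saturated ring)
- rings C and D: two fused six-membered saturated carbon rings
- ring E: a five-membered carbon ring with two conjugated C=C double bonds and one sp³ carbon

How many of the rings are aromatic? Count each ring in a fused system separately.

Ring A has a continuous p-orbital overlap around the ring; 3 ring double bonds give 6 π electrons. 6 = 4(1)+2, so ring A is aromatic (benzene ring).
Ring B has four sp³ carbons, so it is not fully conjugated — not aromatic (cyclohexane ring).
Ring C has only sp³ atoms, so it is not fully conjugated — not aromatic (cyclohexane ring).
Ring D has only sp³ atoms, so it is not fully conjugated — not aromatic (cyclohexane ring).
Ring E has one sp³ carbon, so it is not fully conjugated — not aromatic (cyclopentadiene).
Aromatic: A. Total: 1.

1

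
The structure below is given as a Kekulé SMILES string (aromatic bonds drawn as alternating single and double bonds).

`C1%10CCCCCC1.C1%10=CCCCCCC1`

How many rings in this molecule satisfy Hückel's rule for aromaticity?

0

The SMILES encodes a seven-membered saturated carbon ring; an eight-membered carbon ring with one C=C double bond.
The 7-membered ring has only sp³ atoms, so it is not fully conjugated — not aromatic (cycloheptane).
The 8-membered ring has six sp³ carbons, so it is not fully conjugated — not aromatic (cyclooctene).
None of the rings are aromatic. Total: 0.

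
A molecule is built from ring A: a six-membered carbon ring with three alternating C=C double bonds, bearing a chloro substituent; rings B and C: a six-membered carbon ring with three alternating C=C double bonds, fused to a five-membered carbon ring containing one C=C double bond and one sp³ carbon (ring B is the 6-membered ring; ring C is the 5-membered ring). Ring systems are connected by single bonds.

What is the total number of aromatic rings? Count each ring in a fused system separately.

Ring A is planar and fully conjugated; 3 ring double bonds give 6 π electrons. That satisfies 4n+2 with n=1, so ring A is aromatic (benzene).
Ring B is fully conjugated (every ring atom contributes a p orbital); 3 ring double bonds give 6 π electrons. Since 6 = 4n+2 (n=1), ring B is aromatic (benzene ring).
Ring C has one sp³ carbon, so it is not fully conjugated — not aromatic (cyclopentene ring).
Aromatic: A, B. Total: 2.

2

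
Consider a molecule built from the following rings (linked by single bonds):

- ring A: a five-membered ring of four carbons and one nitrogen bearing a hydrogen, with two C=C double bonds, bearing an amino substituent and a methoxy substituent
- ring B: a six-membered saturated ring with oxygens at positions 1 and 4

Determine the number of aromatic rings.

1

Ring A is fully conjugated (every ring atom contributes a p orbital); 2 ring double bonds (4 π electrons) plus a heteroatom lone pair (2) give 6 π electrons. That satisfies 4n+2 with n=1, so ring A is aromatic (pyrrole).
Ring B has only sp³ atoms, so it is not fully conjugated — not aromatic (1,4-dioxane).
Aromatic: A. Total: 1.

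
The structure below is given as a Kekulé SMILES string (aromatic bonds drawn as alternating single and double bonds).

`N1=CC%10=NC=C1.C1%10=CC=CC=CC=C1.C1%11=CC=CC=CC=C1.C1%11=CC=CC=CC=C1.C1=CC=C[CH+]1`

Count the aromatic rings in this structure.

The SMILES encodes a six-membered ring with nitrogens at positions 1 and 4 and three alternating double bonds; an eight-membered carbon ring with four alternating C=C double bonds; an eight-membered carbon ring with four alternating C=C double bonds; an eight-membered carbon ring with four alternating C=C double bonds; a five-membered all-carbon ring bearing a positive charge on one carbon, with two C=C double bonds.
The 6-membered ring with two nitrogens (1,4) is fully conjugated (every ring atom contributes a p orbital); 3 ring double bonds give 6 π electrons. That satisfies 4n+2 with n=1, so it is aromatic (pyrazine).
The 8-membered ring has only sp² ring atoms; a planar conformation would have a fully conjugated π system of 8 electrons. But 8 = 4(2), which is 4n not 4n+2, so it is not aromatic (cyclooctatetraene) — cyclooctatetraene distorts into a non-planar tub to avoid antiaromaticity.
The second 8-membered ring has only sp² ring atoms; a planar conformation would have a fully conjugated π system of 8 electrons. But 8 = 4(2), which is 4n not 4n+2, so it is not aromatic (cyclooctatetraene) — cyclooctatetraene distorts into a non-planar tub to avoid antiaromaticity.
The third 8-membered ring has only sp² ring atoms; a planar conformation would have a fully conjugated π system of 8 electrons. But 8 = 4(2), which is 4n not 4n+2, so it is not aromatic (cyclooctatetraene) — cyclooctatetraene distorts into a non-planar tub to avoid antiaromaticity.
The 5-membered ring has only sp² ring atoms; a planar conformation would have a fully conjugated π system of 4 electrons. But 4 = 4(1), which is 4n not 4n+2, so it is not aromatic (cyclopentadienyl cation).
1 of the 5 rings is aromatic. Total: 1.

1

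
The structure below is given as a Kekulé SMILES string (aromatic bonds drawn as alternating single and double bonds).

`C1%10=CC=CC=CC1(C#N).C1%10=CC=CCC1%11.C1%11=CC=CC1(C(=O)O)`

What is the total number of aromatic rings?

0

The SMILES encodes a seven-membered carbon ring with three C=C double bonds and one sp³ carbon; a six-membered carbon ring with two conjugated C=C double bonds and two sp³ carbons; a five-membered carbon ring with two conjugated C=C double bonds and one sp³ carbon.
The 7-membered ring has one sp³ carbon, so it is not fully conjugated — not aromatic (cycloheptatriene).
The 6-membered ring has two sp³ carbons, so it is not fully conjugated — not aromatic (1,3-cyclohexadiene).
The 5-membered ring has one sp³ carbon, so it is not fully conjugated — not aromatic (cyclopentadiene).
None of the rings are aromatic. Total: 0.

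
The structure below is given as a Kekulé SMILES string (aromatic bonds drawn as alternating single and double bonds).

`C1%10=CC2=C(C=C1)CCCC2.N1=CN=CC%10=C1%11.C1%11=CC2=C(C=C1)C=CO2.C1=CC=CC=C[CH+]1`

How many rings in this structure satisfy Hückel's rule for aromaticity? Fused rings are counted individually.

The SMILES encodes a six-membered carbon ring with three alternating C=C double bonds, fused to a saturated six-membered carbon ring; a six-membered ring with nitrogens at positions 1 and 3 and three alternating double bonds; a six-membered carbon ring with three alternating C=C double bonds, fused to a five-membered ring containing one oxygen and two C=C double bonds; a seven-membered all-carbon ring bearing a positive charge on one carbon, with three C=C double bonds.
The 6-membered ring is fully conjugated (every ring atom contributes a p orbital); 3 ring double bonds give 6 π electrons. That satisfies 4n+2 with n=1, so it is aromatic (benzene ring).
The second 6-membered ring has four sp³ carbons, so it is not fully conjugated — not aromatic (cyclohexane ring).
The 6-membered ring with two nitrogens (1,3) is planar and fully conjugated; 3 ring double bonds give 6 π electrons. That satisfies 4n+2 with n=1, so it is aromatic (pyrimidine).
The fused 6/5-membered bicyclic (with one oxygen) is a single π system with 9 sp² atoms and 10 π electrons from ring double bonds plus a heteroatom lone pair. 10 = 4(2)+2, so the system is aromatic and both rings count as aromatic (benzofuran).
The 7-membered ring is planar and fully conjugated; 3 ring double bonds (6 π electrons) plus the carbocation's empty p orbital (0, but keeps the ring conjugated) give 6 π electrons. 6 = 4(1)+2, so it is aromatic (tropylium cation).
5 of the 6 rings are aromatic. Total: 5.

5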